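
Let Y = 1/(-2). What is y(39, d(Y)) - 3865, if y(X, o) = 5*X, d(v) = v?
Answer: -3670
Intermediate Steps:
Y = -½ ≈ -0.50000
y(39, d(Y)) - 3865 = 5*39 - 3865 = 195 - 3865 = -3670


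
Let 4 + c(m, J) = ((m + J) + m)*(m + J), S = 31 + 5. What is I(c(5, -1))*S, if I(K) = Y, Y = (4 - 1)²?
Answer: 324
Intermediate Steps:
Y = 9 (Y = 3² = 9)
S = 36
c(m, J) = -4 + (J + m)*(J + 2*m) (c(m, J) = -4 + ((m + J) + m)*(m + J) = -4 + ((J + m) + m)*(J + m) = -4 + (J + 2*m)*(J + m) = -4 + (J + m)*(J + 2*m))
I(K) = 9
I(c(5, -1))*S = 9*36 = 324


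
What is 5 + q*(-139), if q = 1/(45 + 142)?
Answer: 796/187 ≈ 4.2567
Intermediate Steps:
q = 1/187 ≈ 0.0053476
5 + q*(-139) = 5 + (1/187)*(-139) = 5 - 139/187 = 796/187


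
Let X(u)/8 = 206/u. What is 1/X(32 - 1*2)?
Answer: 15/824 ≈ 0.018204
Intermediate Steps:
X(u) = 1648/u (X(u) = 8*(206/u) = 1648/u)
1/X(32 - 1*2) = 1/(1648/(32 - 1*2)) = 1/(1648/(32 - 2)) = 1/(1648/30) = 1/(1648*(1/30)) = 1/(824/15) = 15/824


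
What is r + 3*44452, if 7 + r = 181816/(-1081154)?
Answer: 72085311465/540577 ≈ 1.3335e+5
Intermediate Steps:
r = -3874947/540577 (r = -7 + 181816/(-1081154) = -7 + 181816*(-1/1081154) = -7 - 90908/540577 = -3874947/540577 ≈ -7.1682)
r + 3*44452 = -3874947/540577 + 3*44452 = -3874947/540577 + 133356 = 72085311465/540577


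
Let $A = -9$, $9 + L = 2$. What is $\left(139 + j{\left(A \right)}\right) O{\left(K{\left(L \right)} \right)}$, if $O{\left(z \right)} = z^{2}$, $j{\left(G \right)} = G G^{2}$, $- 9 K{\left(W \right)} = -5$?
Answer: $- \frac{14750}{81} \approx -182.1$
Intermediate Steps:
$L = -7$ ($L = -9 + 2 = -7$)
$K{\left(W \right)} = \frac{5}{9}$ ($K{\left(W \right)} = \left(- \frac{1}{9}\right) \left(-5\right) = \frac{5}{9}$)
$j{\left(G \right)} = G^{3}$
$\left(139 + j{\left(A \right)}\right) O{\left(K{\left(L \right)} \right)} = \left(139 + \left(-9\right)^{3}\right) \left(\frac{5}{9}\right)^{2} = \left(139 - 729\right) \frac{25}{81} = \left(-590\right) \frac{25}{81} = - \frac{14750}{81}$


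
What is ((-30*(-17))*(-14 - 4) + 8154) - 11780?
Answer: -12806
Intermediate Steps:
((-30*(-17))*(-14 - 4) + 8154) - 11780 = (510*(-18) + 8154) - 11780 = (-9180 + 8154) - 11780 = -1026 - 11780 = -12806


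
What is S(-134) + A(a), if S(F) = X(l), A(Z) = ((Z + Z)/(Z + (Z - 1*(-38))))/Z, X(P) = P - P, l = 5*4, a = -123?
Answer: -1/104 ≈ -0.0096154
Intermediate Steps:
l = 20
X(P) = 0
A(Z) = 2/(38 + 2*Z) (A(Z) = ((2*Z)/(Z + (Z + 38)))/Z = ((2*Z)/(Z + (38 + Z)))/Z = ((2*Z)/(38 + 2*Z))/Z = (2*Z/(38 + 2*Z))/Z = 2/(38 + 2*Z))
S(F) = 0
S(-134) + A(a) = 0 + 1/(19 - 123) = 0 + 1/(-104) = 0 - 1/104 = -1/104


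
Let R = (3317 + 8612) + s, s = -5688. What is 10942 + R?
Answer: 17183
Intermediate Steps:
R = 6241 (R = (3317 + 8612) - 5688 = 11929 - 5688 = 6241)
10942 + R = 10942 + 6241 = 17183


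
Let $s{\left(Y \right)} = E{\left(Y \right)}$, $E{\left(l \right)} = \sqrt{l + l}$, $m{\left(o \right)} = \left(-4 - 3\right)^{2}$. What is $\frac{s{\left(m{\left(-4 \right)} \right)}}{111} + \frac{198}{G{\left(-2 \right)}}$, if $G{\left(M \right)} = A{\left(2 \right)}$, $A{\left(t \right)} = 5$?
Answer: $\frac{198}{5} + \frac{7 \sqrt{2}}{111} \approx 39.689$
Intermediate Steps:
$m{\left(o \right)} = 49$ ($m{\left(o \right)} = \left(-7\right)^{2} = 49$)
$E{\left(l \right)} = \sqrt{2} \sqrt{l}$ ($E{\left(l \right)} = \sqrt{2 l} = \sqrt{2} \sqrt{l}$)
$s{\left(Y \right)} = \sqrt{2} \sqrt{Y}$
$G{\left(M \right)} = 5$
$\frac{s{\left(m{\left(-4 \right)} \right)}}{111} + \frac{198}{G{\left(-2 \right)}} = \frac{\sqrt{2} \sqrt{49}}{111} + \frac{198}{5} = \sqrt{2} \cdot 7 \cdot \frac{1}{111} + 198 \cdot \frac{1}{5} = 7 \sqrt{2} \cdot \frac{1}{111} + \frac{198}{5} = \frac{7 \sqrt{2}}{111} + \frac{198}{5} = \frac{198}{5} + \frac{7 \sqrt{2}}{111}$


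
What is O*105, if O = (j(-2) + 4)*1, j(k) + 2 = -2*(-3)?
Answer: 840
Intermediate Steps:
j(k) = 4 (j(k) = -2 - 2*(-3) = -2 + 6 = 4)
O = 8 (O = (4 + 4)*1 = 8*1 = 8)
O*105 = 8*105 = 840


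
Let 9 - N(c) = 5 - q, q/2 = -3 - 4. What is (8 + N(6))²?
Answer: 4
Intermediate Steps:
q = -14 (q = 2*(-3 - 4) = 2*(-7) = -14)
N(c) = -10 (N(c) = 9 - (5 - 1*(-14)) = 9 - (5 + 14) = 9 - 1*19 = 9 - 19 = -10)
(8 + N(6))² = (8 - 10)² = (-2)² = 4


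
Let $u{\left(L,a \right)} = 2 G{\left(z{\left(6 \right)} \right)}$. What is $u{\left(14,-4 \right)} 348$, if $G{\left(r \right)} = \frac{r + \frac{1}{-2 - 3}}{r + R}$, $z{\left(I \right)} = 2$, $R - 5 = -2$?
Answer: $\frac{6264}{25} \approx 250.56$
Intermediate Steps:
$R = 3$ ($R = 5 - 2 = 3$)
$G{\left(r \right)} = \frac{- \frac{1}{5} + r}{3 + r}$ ($G{\left(r \right)} = \frac{r + \frac{1}{-2 - 3}}{r + 3} = \frac{r + \frac{1}{-5}}{3 + r} = \frac{r - \frac{1}{5}}{3 + r} = \frac{- \frac{1}{5} + r}{3 + r}$)
$u{\left(L,a \right)} = \frac{18}{25}$ ($u{\left(L,a \right)} = 2 \frac{- \frac{1}{5} + 2}{3 + 2} = 2 \cdot \frac{1}{5} \cdot \frac{9}{5} = 2 \cdot \frac{9}{25} = \frac{18}{25}$)
$u{\left(14,-4 \right)} 348 = \frac{18}{25} \cdot 348 = \frac{6264}{25}$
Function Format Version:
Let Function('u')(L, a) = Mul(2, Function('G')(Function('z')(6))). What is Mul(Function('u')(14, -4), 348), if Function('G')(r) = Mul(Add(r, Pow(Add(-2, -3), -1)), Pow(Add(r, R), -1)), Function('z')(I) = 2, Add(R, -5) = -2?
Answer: Rational(6264, 25) ≈ 250.56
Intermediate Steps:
R = 3 (R = Add(5, -2) = 3)
Function('G')(r) = Mul(Pow(Add(3, r), -1), Add(Rational(-1, 5), r)) (Function('G')(r) = Mul(Add(r, Pow(Add(-2, -3), -1)), Pow(Add(r, 3), -1)) = Mul(Add(r, Pow(-5, -1)), Pow(Add(3, r), -1)) = Mul(Add(r, Rational(-1, 5)), Pow(Add(3, r), -1)) = Mul(Add(Rational(-1, 5), r), Pow(Add(3, r), -1)) = Mul(Pow(Add(3, r), -1), Add(Rational(-1, 5), r)))
Function('u')(L, a) = Rational(18, 25) (Function('u')(L, a) = Mul(2, Mul(Pow(Add(3, 2), -1), Add(Rational(-1, 5), 2))) = Mul(2, Mul(Pow(5, -1), Rational(9, 5))) = Mul(2, Mul(Rational(1, 5), Rational(9, 5))) = Mul(2, Rational(9, 25)) = Rational(18, 25))
Mul(Function('u')(14, -4), 348) = Mul(Rational(18, 25), 348) = Rational(6264, 25)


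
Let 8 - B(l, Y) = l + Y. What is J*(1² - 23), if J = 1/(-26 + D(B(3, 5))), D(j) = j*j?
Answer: 11/13 ≈ 0.84615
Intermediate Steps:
B(l, Y) = 8 - Y - l (B(l, Y) = 8 - (l + Y) = 8 - (Y + l) = 8 + (-Y - l) = 8 - Y - l)
D(j) = j²
J = -1/26 (J = 1/(-26 + (8 - 1*5 - 1*3)²) = 1/(-26 + (8 - 5 - 3)²) = 1/(-26 + 0²) = 1/(-26 + 0) = 1/(-26) = -1/26 ≈ -0.038462)
J*(1² - 23) = -(1² - 23)/26 = -(1 - 23)/26 = -1/26*(-22) = 11/13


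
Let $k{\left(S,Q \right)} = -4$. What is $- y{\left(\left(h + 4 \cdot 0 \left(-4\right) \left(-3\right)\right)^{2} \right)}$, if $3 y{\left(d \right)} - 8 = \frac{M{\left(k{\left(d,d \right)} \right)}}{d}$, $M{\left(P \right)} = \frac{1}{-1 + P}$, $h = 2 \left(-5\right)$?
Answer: $- \frac{1333}{500} \approx -2.666$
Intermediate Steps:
$h = -10$
$y{\left(d \right)} = \frac{8}{3} - \frac{1}{15 d}$ ($y{\left(d \right)} = \frac{8}{3} + \frac{\frac{1}{-1 - 4} \frac{1}{d}}{3} = \frac{8}{3} + \frac{\frac{1}{-5} \frac{1}{d}}{3} = \frac{8}{3} + \frac{\left(- \frac{1}{5}\right) \frac{1}{d}}{3} = \frac{8}{3} - \frac{1}{15 d}$)
$- y{\left(\left(h + 4 \cdot 0 \left(-4\right) \left(-3\right)\right)^{2} \right)} = - \frac{-1 + 40 \left(-10 + 4 \cdot 0 \left(-4\right) \left(-3\right)\right)^{2}}{15 \left(-10 + 4 \cdot 0 \left(-4\right) \left(-3\right)\right)^{2}} = - \frac{-1 + 40 \left(-10 + 4 \cdot 0 \left(-3\right)\right)^{2}}{15 \left(-10 + 4 \cdot 0 \left(-3\right)\right)^{2}} = - \frac{-1 + 40 \left(-10 + 0 \left(-3\right)\right)^{2}}{15 \left(-10 + 0 \left(-3\right)\right)^{2}} = - \frac{-1 + 40 \left(-10 + 0\right)^{2}}{15 \left(-10 + 0\right)^{2}} = - \frac{-1 + 40 \left(-10\right)^{2}}{15 \left(-10\right)^{2}} = - \frac{-1 + 40 \cdot 100}{15 \cdot 100} = - \frac{-1 + 4000}{15 \cdot 100} = - \frac{3999}{15 \cdot 100} = \left(-1\right) \frac{1333}{500} = - \frac{1333}{500}$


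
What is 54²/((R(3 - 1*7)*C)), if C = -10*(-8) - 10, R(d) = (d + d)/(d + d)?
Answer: 1458/35 ≈ 41.657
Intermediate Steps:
R(d) = 1 (R(d) = (2*d)/((2*d)) = (2*d)*(1/(2*d)) = 1)
C = 70 (C = 80 - 10 = 70)
54²/((R(3 - 1*7)*C)) = 54²/((1*70)) = 2916/70 = 2916*(1/70) = 1458/35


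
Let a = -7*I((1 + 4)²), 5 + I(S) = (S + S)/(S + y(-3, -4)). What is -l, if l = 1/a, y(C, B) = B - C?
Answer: -12/245 ≈ -0.048980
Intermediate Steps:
I(S) = -5 + 2*S/(-1 + S) (I(S) = -5 + (S + S)/(S + (-4 - 1*(-3))) = -5 + (2*S)/(S + (-4 + 3)) = -5 + (2*S)/(S - 1) = -5 + (2*S)/(-1 + S) = -5 + 2*S/(-1 + S))
a = 245/12 (a = -7*(5 - 3*(1 + 4)²)/(-1 + (1 + 4)²) = -7*(5 - 3*5²)/(-1 + 5²) = -7*(5 - 3*25)/(-1 + 25) = -7*(5 - 75)/24 = -7*(-70)/24 = -7*(-35/12) = 245/12 ≈ 20.417)
l = 12/245 (l = 1/(245/12) = 12/245 ≈ 0.048980)
-l = -1*12/245 = -12/245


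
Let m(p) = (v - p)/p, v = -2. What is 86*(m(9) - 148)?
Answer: -115498/9 ≈ -12833.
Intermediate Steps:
m(p) = (-2 - p)/p
86*(m(9) - 148) = 86*((-2 - 1*9)/9 - 148) = 86*((-2 - 9)/9 - 148) = 86*((⅑)*(-11) - 148) = 86*(-11/9 - 148) = 86*(-1343/9) = -115498/9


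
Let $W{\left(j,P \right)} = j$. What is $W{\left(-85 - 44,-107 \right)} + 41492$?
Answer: $41363$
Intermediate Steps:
$W{\left(-85 - 44,-107 \right)} + 41492 = \left(-85 - 44\right) + 41492 = -129 + 41492 = 41363$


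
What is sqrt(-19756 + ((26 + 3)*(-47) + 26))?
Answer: I*sqrt(21093) ≈ 145.23*I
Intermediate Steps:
sqrt(-19756 + ((26 + 3)*(-47) + 26)) = sqrt(-19756 + (29*(-47) + 26)) = sqrt(-19756 + (-1363 + 26)) = sqrt(-19756 - 1337) = sqrt(-21093) = I*sqrt(21093)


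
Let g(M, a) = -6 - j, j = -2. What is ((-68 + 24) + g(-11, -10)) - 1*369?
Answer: -417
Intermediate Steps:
g(M, a) = -4 (g(M, a) = -6 - 1*(-2) = -6 + 2 = -4)
((-68 + 24) + g(-11, -10)) - 1*369 = ((-68 + 24) - 4) - 1*369 = (-44 - 4) - 369 = -48 - 369 = -417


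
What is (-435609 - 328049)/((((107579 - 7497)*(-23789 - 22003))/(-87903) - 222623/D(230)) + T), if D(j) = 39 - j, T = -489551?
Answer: 712300854013/406910537375 ≈ 1.7505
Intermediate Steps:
(-435609 - 328049)/((((107579 - 7497)*(-23789 - 22003))/(-87903) - 222623/D(230)) + T) = (-435609 - 328049)/((((107579 - 7497)*(-23789 - 22003))/(-87903) - 222623/(39 - 1*230)) - 489551) = -763658/(((100082*(-45792))*(-1/87903) - 222623/(39 - 230)) - 489551) = -763658/((-4582954944*(-1/87903) - 222623/(-191)) - 489551) = -763658/((509217216/9767 - 222623*(-1/191)) - 489551) = -763658/((509217216/9767 + 222623/191) - 489551) = -763658/(99434847097/1865497 - 489551) = -763658/(-813821074750/1865497) = -763658*(-1865497/813821074750) = 712300854013/406910537375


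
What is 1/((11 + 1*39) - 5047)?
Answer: -1/4997 ≈ -0.00020012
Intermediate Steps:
1/((11 + 1*39) - 5047) = 1/((11 + 39) - 5047) = 1/(50 - 5047) = 1/(-4997) = -1/4997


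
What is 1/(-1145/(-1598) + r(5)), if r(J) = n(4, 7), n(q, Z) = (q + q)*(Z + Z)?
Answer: 1598/180121 ≈ 0.0088718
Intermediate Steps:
n(q, Z) = 4*Z*q (n(q, Z) = (2*q)*(2*Z) = 4*Z*q)
r(J) = 112 (r(J) = 4*7*4 = 112)
1/(-1145/(-1598) + r(5)) = 1/(-1145/(-1598) + 112) = 1/(-1145*(-1/1598) + 112) = 1/(1145/1598 + 112) = 1/(180121/1598) = 1598/180121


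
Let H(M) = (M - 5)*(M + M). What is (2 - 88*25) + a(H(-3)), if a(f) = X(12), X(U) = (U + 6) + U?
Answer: -2168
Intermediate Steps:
X(U) = 6 + 2*U (X(U) = (6 + U) + U = 6 + 2*U)
H(M) = 2*M*(-5 + M) (H(M) = (-5 + M)*(2*M) = 2*M*(-5 + M))
a(f) = 30 (a(f) = 6 + 2*12 = 6 + 24 = 30)
(2 - 88*25) + a(H(-3)) = (2 - 88*25) + 30 = (2 - 2200) + 30 = -2198 + 30 = -2168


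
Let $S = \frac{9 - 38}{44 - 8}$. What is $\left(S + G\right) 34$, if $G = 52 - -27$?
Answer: $\frac{47855}{18} \approx 2658.6$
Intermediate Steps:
$S = - \frac{29}{36} \approx -0.80556$
$G = 79$ ($G = 52 + 27 = 79$)
$\left(S + G\right) 34 = \left(- \frac{29}{36} + 79\right) 34 = \frac{2815}{36} \cdot 34 = \frac{47855}{18}$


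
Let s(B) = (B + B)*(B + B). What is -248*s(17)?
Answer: -286688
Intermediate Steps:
s(B) = 4*B² (s(B) = (2*B)*(2*B) = 4*B²)
-248*s(17) = -992*17² = -992*289 = -248*1156 = -286688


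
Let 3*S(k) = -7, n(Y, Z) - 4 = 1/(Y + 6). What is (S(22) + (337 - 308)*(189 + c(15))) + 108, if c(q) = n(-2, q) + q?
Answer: 73739/12 ≈ 6144.9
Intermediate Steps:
n(Y, Z) = 4 + 1/(6 + Y) (n(Y, Z) = 4 + 1/(Y + 6) = 4 + 1/(6 + Y))
c(q) = 17/4 + q (c(q) = (25 + 4*(-2))/(6 - 2) + q = (25 - 8)/4 + q = (¼)*17 + q = 17/4 + q)
S(k) = -7/3 (S(k) = (⅓)*(-7) = -7/3)
(S(22) + (337 - 308)*(189 + c(15))) + 108 = (-7/3 + (337 - 308)*(189 + (17/4 + 15))) + 108 = (-7/3 + 29*(189 + 77/4)) + 108 = (-7/3 + 29*(833/4)) + 108 = (-7/3 + 24157/4) + 108 = 72443/12 + 108 = 73739/12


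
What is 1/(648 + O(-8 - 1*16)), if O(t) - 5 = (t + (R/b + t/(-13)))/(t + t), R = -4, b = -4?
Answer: 624/407747 ≈ 0.0015304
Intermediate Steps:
O(t) = 5 + (1 + 12*t/13)/(2*t) (O(t) = 5 + (t + (-4/(-4) + t/(-13)))/(t + t) = 5 + (t + (-4*(-1/4) + t*(-1/13)))/((2*t)) = 5 + (t + (1 - t/13))*(1/(2*t)) = 5 + (1 + 12*t/13)*(1/(2*t)) = 5 + (1 + 12*t/13)/(2*t))
1/(648 + O(-8 - 1*16)) = 1/(648 + (13 + 142*(-8 - 1*16))/(26*(-8 - 1*16))) = 1/(648 + (13 + 142*(-8 - 16))/(26*(-8 - 16))) = 1/(648 + (1/26)*(13 + 142*(-24))/(-24)) = 1/(648 + (1/26)*(-1/24)*(13 - 3408)) = 1/(648 + (1/26)*(-1/24)*(-3395)) = 1/(648 + 3395/624) = 1/(407747/624) = 624/407747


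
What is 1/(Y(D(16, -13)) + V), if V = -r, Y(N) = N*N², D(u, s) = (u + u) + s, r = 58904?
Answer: -1/52045 ≈ -1.9214e-5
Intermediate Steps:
D(u, s) = s + 2*u (D(u, s) = 2*u + s = s + 2*u)
Y(N) = N³
V = -58904 (V = -1*58904 = -58904)
1/(Y(D(16, -13)) + V) = 1/((-13 + 2*16)³ - 58904) = 1/((-13 + 32)³ - 58904) = 1/(19³ - 58904) = 1/(6859 - 58904) = 1/(-52045) = -1/52045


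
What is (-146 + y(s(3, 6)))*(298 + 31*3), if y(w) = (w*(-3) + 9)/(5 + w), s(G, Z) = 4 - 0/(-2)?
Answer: -171649/3 ≈ -57216.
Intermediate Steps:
s(G, Z) = 4 (s(G, Z) = 4 - 0*(-1)/2 = 4 - 1*0 = 4 + 0 = 4)
y(w) = (9 - 3*w)/(5 + w) (y(w) = (-3*w + 9)/(5 + w) = (9 - 3*w)/(5 + w))
(-146 + y(s(3, 6)))*(298 + 31*3) = (-146 + 3*(3 - 1*4)/(5 + 4))*(298 + 31*3) = (-146 + 3*(3 - 4)/9)*(298 + 93) = (-146 + 3*(⅑)*(-1))*391 = (-146 - ⅓)*391 = -439/3*391 = -171649/3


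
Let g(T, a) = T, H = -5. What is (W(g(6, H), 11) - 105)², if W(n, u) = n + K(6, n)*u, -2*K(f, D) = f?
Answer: 17424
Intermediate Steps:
K(f, D) = -f/2
W(n, u) = n - 3*u (W(n, u) = n + (-½*6)*u = n - 3*u)
(W(g(6, H), 11) - 105)² = ((6 - 3*11) - 105)² = ((6 - 33) - 105)² = (-27 - 105)² = (-132)² = 17424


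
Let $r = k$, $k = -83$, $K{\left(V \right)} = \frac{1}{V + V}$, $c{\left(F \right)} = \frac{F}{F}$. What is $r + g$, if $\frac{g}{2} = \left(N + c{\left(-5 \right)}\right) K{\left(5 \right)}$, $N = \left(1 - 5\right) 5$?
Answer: $- \frac{434}{5} \approx -86.8$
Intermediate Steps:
$N = -20$ ($N = \left(-4\right) 5 = -20$)
$c{\left(F \right)} = 1$
$K{\left(V \right)} = \frac{1}{2 V}$
$g = - \frac{19}{5}$ ($g = 2 \left(-20 + 1\right) \frac{1}{2 \cdot 5} = 2 \left(- 19 \cdot \frac{1}{2} \cdot \frac{1}{5}\right) = 2 \left(\left(-19\right) \frac{1}{10}\right) = 2 \left(- \frac{19}{10}\right) = - \frac{19}{5} \approx -3.8$)
$r = -83$
$r + g = -83 - \frac{19}{5} = - \frac{434}{5}$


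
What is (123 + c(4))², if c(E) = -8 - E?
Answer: 12321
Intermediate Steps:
(123 + c(4))² = (123 + (-8 - 1*4))² = (123 + (-8 - 4))² = (123 - 12)² = 111² = 12321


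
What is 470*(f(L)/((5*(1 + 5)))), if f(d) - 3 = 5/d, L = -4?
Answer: 329/12 ≈ 27.417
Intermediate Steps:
f(d) = 3 + 5/d
470*(f(L)/((5*(1 + 5)))) = 470*((3 + 5/(-4))/((5*(1 + 5)))) = 470*((3 + 5*(-¼))/((5*6))) = 470*((3 - 5/4)/30) = 470*((7/4)*(1/30)) = 470*(7/120) = 329/12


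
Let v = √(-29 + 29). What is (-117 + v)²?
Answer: 13689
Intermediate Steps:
v = 0 (v = √0 = 0)
(-117 + v)² = (-117 + 0)² = (-117)² = 13689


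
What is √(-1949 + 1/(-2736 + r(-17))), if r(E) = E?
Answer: 7*I*√301459006/2753 ≈ 44.147*I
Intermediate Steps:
√(-1949 + 1/(-2736 + r(-17))) = √(-1949 + 1/(-2736 - 17)) = √(-1949 + 1/(-2753)) = √(-1949 - 1/2753) = √(-5365598/2753) = 7*I*√301459006/2753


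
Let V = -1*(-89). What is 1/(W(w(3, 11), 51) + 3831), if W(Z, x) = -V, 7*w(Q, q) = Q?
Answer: 1/3742 ≈ 0.00026724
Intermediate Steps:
w(Q, q) = Q/7
V = 89
W(Z, x) = -89 (W(Z, x) = -1*89 = -89)
1/(W(w(3, 11), 51) + 3831) = 1/(-89 + 3831) = 1/3742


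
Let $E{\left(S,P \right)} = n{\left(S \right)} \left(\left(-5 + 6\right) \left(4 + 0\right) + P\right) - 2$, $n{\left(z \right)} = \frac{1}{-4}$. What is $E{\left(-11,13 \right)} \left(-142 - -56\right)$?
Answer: $\frac{1075}{2} \approx 537.5$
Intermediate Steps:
$n{\left(z \right)} = - \frac{1}{4}$
$E{\left(S,P \right)} = -3 - \frac{P}{4}$ ($E{\left(S,P \right)} = - \frac{\left(-5 + 6\right) \left(4 + 0\right) + P}{4} - 2 = - \frac{1 \cdot 4 + P}{4} - 2 = - \frac{4 + P}{4} - 2 = \left(-1 - \frac{P}{4}\right) - 2 = -3 - \frac{P}{4}$)
$E{\left(-11,13 \right)} \left(-142 - -56\right) = \left(-3 - \frac{13}{4}\right) \left(-142 - -56\right) = \left(-3 - \frac{13}{4}\right) \left(-142 + 56\right) = \left(- \frac{25}{4}\right) \left(-86\right) = \frac{1075}{2}$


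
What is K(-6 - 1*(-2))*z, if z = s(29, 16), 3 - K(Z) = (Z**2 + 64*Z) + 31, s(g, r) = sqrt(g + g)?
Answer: 212*sqrt(58) ≈ 1614.5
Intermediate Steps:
s(g, r) = sqrt(2)*sqrt(g) (s(g, r) = sqrt(2*g) = sqrt(2)*sqrt(g))
K(Z) = -28 - Z**2 - 64*Z (K(Z) = 3 - ((Z**2 + 64*Z) + 31) = 3 - (31 + Z**2 + 64*Z) = 3 + (-31 - Z**2 - 64*Z) = -28 - Z**2 - 64*Z)
z = sqrt(58) (z = sqrt(2)*sqrt(29) = sqrt(58) ≈ 7.6158)
K(-6 - 1*(-2))*z = (-28 - (-6 - 1*(-2))**2 - 64*(-6 - 1*(-2)))*sqrt(58) = (-28 - (-6 + 2)**2 - 64*(-6 + 2))*sqrt(58) = (-28 - 1*(-4)**2 - 64*(-4))*sqrt(58) = (-28 - 1*16 + 256)*sqrt(58) = (-28 - 16 + 256)*sqrt(58) = 212*sqrt(58)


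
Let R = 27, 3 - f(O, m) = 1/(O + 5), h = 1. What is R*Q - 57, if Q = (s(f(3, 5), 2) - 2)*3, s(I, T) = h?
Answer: -138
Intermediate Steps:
f(O, m) = 3 - 1/(5 + O) (f(O, m) = 3 - 1/(O + 5) = 3 - 1/(5 + O))
s(I, T) = 1
Q = -3 (Q = (1 - 2)*3 = -1*3 = -3)
R*Q - 57 = 27*(-3) - 57 = -81 - 57 = -138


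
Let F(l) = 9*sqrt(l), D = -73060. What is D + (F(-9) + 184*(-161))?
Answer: -102684 + 27*I ≈ -1.0268e+5 + 27.0*I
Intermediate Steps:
D + (F(-9) + 184*(-161)) = -73060 + (9*sqrt(-9) + 184*(-161)) = -73060 + (9*(3*I) - 29624) = -73060 + (27*I - 29624) = -73060 + (-29624 + 27*I) = -102684 + 27*I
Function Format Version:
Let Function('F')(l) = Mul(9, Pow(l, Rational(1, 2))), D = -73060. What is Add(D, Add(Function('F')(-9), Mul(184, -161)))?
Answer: Add(-102684, Mul(27, I)) ≈ Add(-1.0268e+5, Mul(27.000, I))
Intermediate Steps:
Add(D, Add(Function('F')(-9), Mul(184, -161))) = Add(-73060, Add(Mul(9, Pow(-9, Rational(1, 2))), Mul(184, -161))) = Add(-73060, Add(Mul(9, Mul(3, I)), -29624)) = Add(-73060, Add(Mul(27, I), -29624)) = Add(-73060, Add(-29624, Mul(27, I))) = Add(-102684, Mul(27, I))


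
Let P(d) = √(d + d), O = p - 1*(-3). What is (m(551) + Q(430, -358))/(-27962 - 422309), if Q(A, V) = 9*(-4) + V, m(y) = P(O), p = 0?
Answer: 394/450271 - √6/450271 ≈ 0.00086959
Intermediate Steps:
O = 3 (O = 0 - 1*(-3) = 0 + 3 = 3)
P(d) = √2*√d (P(d) = √(2*d) = √2*√d)
m(y) = √6 (m(y) = √2*√3 = √6)
Q(A, V) = -36 + V
(m(551) + Q(430, -358))/(-27962 - 422309) = (√6 + (-36 - 358))/(-27962 - 422309) = (√6 - 394)/(-450271) = (-394 + √6)*(-1/450271) = 394/450271 - √6/450271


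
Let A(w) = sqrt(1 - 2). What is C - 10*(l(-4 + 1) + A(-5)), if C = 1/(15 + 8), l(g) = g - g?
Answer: 1/23 - 10*I ≈ 0.043478 - 10.0*I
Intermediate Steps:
l(g) = 0
A(w) = I (A(w) = sqrt(-1) = I)
C = 1/23 ≈ 0.043478
C - 10*(l(-4 + 1) + A(-5)) = 1/23 - 10*(0 + I) = 1/23 - 10*I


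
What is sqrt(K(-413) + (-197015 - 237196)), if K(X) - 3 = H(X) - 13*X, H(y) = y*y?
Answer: I*sqrt(258270) ≈ 508.2*I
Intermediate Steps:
H(y) = y**2
K(X) = 3 + X**2 - 13*X (K(X) = 3 + (X**2 - 13*X) = 3 + X**2 - 13*X)
sqrt(K(-413) + (-197015 - 237196)) = sqrt((3 + (-413)**2 - 13*(-413)) + (-197015 - 237196)) = sqrt((3 + 170569 + 5369) - 434211) = sqrt(175941 - 434211) = sqrt(-258270) = I*sqrt(258270)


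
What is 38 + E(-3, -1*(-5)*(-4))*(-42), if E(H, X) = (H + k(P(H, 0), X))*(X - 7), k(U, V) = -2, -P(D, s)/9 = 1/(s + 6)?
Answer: -5632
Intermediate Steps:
P(D, s) = -9/(6 + s) (P(D, s) = -9/(s + 6) = -9/(6 + s))
E(H, X) = (-7 + X)*(-2 + H) (E(H, X) = (H - 2)*(X - 7) = (-2 + H)*(-7 + X) = (-7 + X)*(-2 + H))
38 + E(-3, -1*(-5)*(-4))*(-42) = 38 + (14 - 7*(-3) - 2*(-1*(-5))*(-4) - 3*(-1*(-5))*(-4))*(-42) = 38 + (14 + 21 - 10*(-4) - 15*(-4))*(-42) = 38 + (14 + 21 - 2*(-20) - 3*(-20))*(-42) = 38 + (14 + 21 + 40 + 60)*(-42) = 38 + 135*(-42) = 38 - 5670 = -5632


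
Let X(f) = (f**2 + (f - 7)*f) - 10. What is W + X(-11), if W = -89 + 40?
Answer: 260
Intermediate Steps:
W = -49
X(f) = -10 + f**2 + f*(-7 + f) (X(f) = (f**2 + (-7 + f)*f) - 10 = (f**2 + f*(-7 + f)) - 10 = -10 + f**2 + f*(-7 + f))
W + X(-11) = -49 + (-10 - 7*(-11) + 2*(-11)**2) = -49 + (-10 + 77 + 2*121) = -49 + (-10 + 77 + 242) = -49 + 309 = 260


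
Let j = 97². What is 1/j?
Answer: 1/9409 ≈ 0.00010628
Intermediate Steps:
j = 9409
1/j = 1/9409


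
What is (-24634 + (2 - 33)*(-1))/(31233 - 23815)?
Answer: -24603/7418 ≈ -3.3167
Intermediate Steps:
(-24634 + (2 - 33)*(-1))/(31233 - 23815) = (-24634 - 31*(-1))/7418 = (-24634 + 31)*(1/7418) = -24603*1/7418 = -24603/7418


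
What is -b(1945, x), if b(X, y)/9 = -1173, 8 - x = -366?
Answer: 10557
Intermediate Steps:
x = 374 (x = 8 - 1*(-366) = 8 + 366 = 374)
b(X, y) = -10557 (b(X, y) = 9*(-1173) = -10557)
-b(1945, x) = -1*(-10557) = 10557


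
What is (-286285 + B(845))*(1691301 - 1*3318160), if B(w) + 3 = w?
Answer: 464375513537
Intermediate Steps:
B(w) = -3 + w
(-286285 + B(845))*(1691301 - 1*3318160) = (-286285 + (-3 + 845))*(1691301 - 1*3318160) = (-286285 + 842)*(1691301 - 3318160) = -285443*(-1626859) = 464375513537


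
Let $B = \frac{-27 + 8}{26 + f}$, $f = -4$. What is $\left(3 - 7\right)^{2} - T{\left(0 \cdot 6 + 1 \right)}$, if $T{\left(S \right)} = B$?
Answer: $\frac{371}{22} \approx 16.864$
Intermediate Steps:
$B = - \frac{19}{22}$ ($B = \frac{-27 + 8}{26 - 4} = - \frac{19}{22} \approx -0.86364$)
$T{\left(S \right)} = - \frac{19}{22}$
$\left(3 - 7\right)^{2} - T{\left(0 \cdot 6 + 1 \right)} = \left(3 - 7\right)^{2} - - \frac{19}{22} = \left(-4\right)^{2} + \frac{19}{22} = 16 + \frac{19}{22} = \frac{371}{22}$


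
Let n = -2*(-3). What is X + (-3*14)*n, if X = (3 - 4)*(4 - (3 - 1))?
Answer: -254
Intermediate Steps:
n = 6
X = -2 (X = -(4 - 1*2) = -(4 - 2) = -1*2 = -2)
X + (-3*14)*n = -2 - 3*14*6 = -2 - 42*6 = -2 - 252 = -254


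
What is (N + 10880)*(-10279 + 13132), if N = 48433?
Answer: 169219989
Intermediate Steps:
(N + 10880)*(-10279 + 13132) = (48433 + 10880)*(-10279 + 13132) = 59313*2853 = 169219989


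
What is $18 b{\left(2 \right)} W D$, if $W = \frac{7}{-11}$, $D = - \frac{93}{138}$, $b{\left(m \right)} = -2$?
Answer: $- \frac{3906}{253} \approx -15.439$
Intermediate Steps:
$D = - \frac{31}{46}$ ($D = \left(-93\right) \frac{1}{138} = - \frac{31}{46} \approx -0.67391$)
$W = - \frac{7}{11}$ ($W = 7 \left(- \frac{1}{11}\right) = - \frac{7}{11} \approx -0.63636$)
$18 b{\left(2 \right)} W D = 18 \left(-2\right) \left(- \frac{7}{11}\right) \left(- \frac{31}{46}\right) = \left(-36\right) \left(- \frac{7}{11}\right) \left(- \frac{31}{46}\right) = \frac{252}{11} \left(- \frac{31}{46}\right) = - \frac{3906}{253}$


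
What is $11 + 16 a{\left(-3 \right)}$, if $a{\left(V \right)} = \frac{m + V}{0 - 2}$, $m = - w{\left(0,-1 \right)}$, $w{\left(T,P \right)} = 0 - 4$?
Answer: $3$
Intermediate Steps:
$w{\left(T,P \right)} = -4$ ($w{\left(T,P \right)} = 0 - 4 = -4$)
$m = 4$ ($m = \left(-1\right) \left(-4\right) = 4$)
$a{\left(V \right)} = -2 - \frac{V}{2}$ ($a{\left(V \right)} = \frac{4 + V}{0 - 2} = \frac{4 + V}{-2} = \left(4 + V\right) \left(- \frac{1}{2}\right) = -2 - \frac{V}{2}$)
$11 + 16 a{\left(-3 \right)} = 11 + 16 \left(-2 - - \frac{3}{2}\right) = 11 + 16 \left(-2 + \frac{3}{2}\right) = 11 + 16 \left(- \frac{1}{2}\right) = 11 - 8 = 3$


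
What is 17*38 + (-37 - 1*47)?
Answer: 562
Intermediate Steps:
17*38 + (-37 - 1*47) = 646 + (-37 - 47) = 646 - 84 = 562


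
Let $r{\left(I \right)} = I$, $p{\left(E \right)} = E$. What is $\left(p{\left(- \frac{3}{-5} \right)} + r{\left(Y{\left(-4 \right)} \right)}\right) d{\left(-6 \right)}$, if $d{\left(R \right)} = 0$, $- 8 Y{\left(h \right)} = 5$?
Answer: $0$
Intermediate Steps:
$Y{\left(h \right)} = - \frac{5}{8}$ ($Y{\left(h \right)} = \left(- \frac{1}{8}\right) 5 = - \frac{5}{8}$)
$\left(p{\left(- \frac{3}{-5} \right)} + r{\left(Y{\left(-4 \right)} \right)}\right) d{\left(-6 \right)} = \left(- \frac{3}{-5} - \frac{5}{8}\right) 0 = \left(\left(-3\right) \left(- \frac{1}{5}\right) - \frac{5}{8}\right) 0 = \left(\frac{3}{5} - \frac{5}{8}\right) 0 = \left(- \frac{1}{40}\right) 0 = 0$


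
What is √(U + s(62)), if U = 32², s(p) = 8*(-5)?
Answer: 2*√246 ≈ 31.369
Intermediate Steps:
s(p) = -40
U = 1024
√(U + s(62)) = √(1024 - 40) = √984 = 2*√246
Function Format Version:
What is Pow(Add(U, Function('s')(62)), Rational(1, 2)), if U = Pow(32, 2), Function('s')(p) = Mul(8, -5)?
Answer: Mul(2, Pow(246, Rational(1, 2))) ≈ 31.369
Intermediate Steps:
Function('s')(p) = -40
U = 1024
Pow(Add(U, Function('s')(62)), Rational(1, 2)) = Pow(Add(1024, -40), Rational(1, 2)) = Pow(984, Rational(1, 2)) = Mul(2, Pow(246, Rational(1, 2)))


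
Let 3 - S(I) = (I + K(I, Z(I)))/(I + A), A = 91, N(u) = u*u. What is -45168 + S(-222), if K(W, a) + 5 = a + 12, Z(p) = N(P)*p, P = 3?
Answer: -5918828/131 ≈ -45182.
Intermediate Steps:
N(u) = u²
Z(p) = 9*p (Z(p) = 3²*p = 9*p)
K(W, a) = 7 + a (K(W, a) = -5 + (a + 12) = -5 + (12 + a) = 7 + a)
S(I) = 3 - (7 + 10*I)/(91 + I) (S(I) = 3 - (I + (7 + 9*I))/(I + 91) = 3 - (7 + 10*I)/(91 + I))
-45168 + S(-222) = -45168 + 7*(38 - 1*(-222))/(91 - 222) = -45168 + 7*(38 + 222)/(-131) = -45168 + 7*(-1/131)*260 = -45168 - 1820/131 = -5918828/131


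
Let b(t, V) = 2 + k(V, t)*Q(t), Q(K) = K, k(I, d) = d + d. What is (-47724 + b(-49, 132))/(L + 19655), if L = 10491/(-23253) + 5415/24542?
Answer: -8164458802640/3738829348801 ≈ -2.1837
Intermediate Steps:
k(I, d) = 2*d
b(t, V) = 2 + 2*t**2 (b(t, V) = 2 + (2*t)*t = 2 + 2*t**2)
L = -43851709/190225042 (L = 10491*(-1/23253) + 5415*(1/24542) = -3497/7751 + 5415/24542 = -43851709/190225042 ≈ -0.23053)
(-47724 + b(-49, 132))/(L + 19655) = (-47724 + (2 + 2*(-49)**2))/(-43851709/190225042 + 19655) = (-47724 + (2 + 2*2401))/(3738829348801/190225042) = (-47724 + (2 + 4802))*(190225042/3738829348801) = (-47724 + 4804)*(190225042/3738829348801) = -42920*190225042/3738829348801 = -8164458802640/3738829348801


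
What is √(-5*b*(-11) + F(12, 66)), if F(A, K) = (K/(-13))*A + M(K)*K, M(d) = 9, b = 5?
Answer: √136565/13 ≈ 28.427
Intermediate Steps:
F(A, K) = 9*K - A*K/13 (F(A, K) = (K/(-13))*A + 9*K = (K*(-1/13))*A + 9*K = (-K/13)*A + 9*K = -A*K/13 + 9*K = 9*K - A*K/13)
√(-5*b*(-11) + F(12, 66)) = √(-5*5*(-11) + (1/13)*66*(117 - 1*12)) = √(-25*(-11) + (1/13)*66*(117 - 12)) = √(275 + (1/13)*66*105) = √(275 + 6930/13) = √(10505/13) = √136565/13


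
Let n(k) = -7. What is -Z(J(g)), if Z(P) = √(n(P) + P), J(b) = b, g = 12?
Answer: -√5 ≈ -2.2361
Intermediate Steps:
Z(P) = √(-7 + P)
-Z(J(g)) = -√(-7 + 12) = -√5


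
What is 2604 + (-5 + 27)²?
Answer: 3088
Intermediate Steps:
2604 + (-5 + 27)² = 2604 + 22² = 2604 + 484 = 3088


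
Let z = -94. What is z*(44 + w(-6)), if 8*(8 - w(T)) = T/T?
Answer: -19505/4 ≈ -4876.3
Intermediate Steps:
w(T) = 63/8 (w(T) = 8 - T/(8*T) = 8 - ⅛*1 = 8 - ⅛ = 63/8)
z*(44 + w(-6)) = -94*(44 + 63/8) = -94*415/8 = -19505/4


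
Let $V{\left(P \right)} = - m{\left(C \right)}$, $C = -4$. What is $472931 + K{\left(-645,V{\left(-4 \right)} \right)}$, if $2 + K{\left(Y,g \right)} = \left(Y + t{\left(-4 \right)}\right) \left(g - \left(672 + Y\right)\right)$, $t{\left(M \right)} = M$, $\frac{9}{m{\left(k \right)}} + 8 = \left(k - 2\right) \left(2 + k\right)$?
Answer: $\frac{1967649}{4} \approx 4.9191 \cdot 10^{5}$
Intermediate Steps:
$m{\left(k \right)} = \frac{9}{-8 + \left(-2 + k\right) \left(2 + k\right)}$ ($m{\left(k \right)} = \frac{9}{-8 + \left(k - 2\right) \left(2 + k\right)} = \frac{9}{-8 + \left(-2 + k\right) \left(2 + k\right)}$)
$V{\left(P \right)} = - \frac{9}{4}$ ($V{\left(P \right)} = - \frac{9}{-12 + \left(-4\right)^{2}} = - \frac{9}{-12 + 16} = - \frac{9}{4}$)
$K{\left(Y,g \right)} = -2 + \left(-4 + Y\right) \left(-672 + g - Y\right)$ ($K{\left(Y,g \right)} = -2 + \left(Y - 4\right) \left(g - \left(672 + Y\right)\right) = -2 + \left(-4 + Y\right) \left(-672 + g - Y\right)$)
$472931 + K{\left(-645,V{\left(-4 \right)} \right)} = 472931 - - \frac{75925}{4} = 472931 + \left(2686 - 416025 + 430860 + 9 + \frac{5805}{4}\right) = 472931 + \frac{75925}{4} = \frac{1967649}{4}$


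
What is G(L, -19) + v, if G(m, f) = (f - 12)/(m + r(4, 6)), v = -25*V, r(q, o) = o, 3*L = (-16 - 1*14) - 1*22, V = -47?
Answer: 40043/34 ≈ 1177.7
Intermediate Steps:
L = -52/3 (L = ((-16 - 1*14) - 1*22)/3 = ((-16 - 14) - 22)/3 = (-30 - 22)/3 = (1/3)*(-52) = -52/3 ≈ -17.333)
v = 1175 (v = -25*(-47) = 1175)
G(m, f) = (-12 + f)/(6 + m) (G(m, f) = (f - 12)/(m + 6) = (-12 + f)/(6 + m))
G(L, -19) + v = (-12 - 19)/(6 - 52/3) + 1175 = -31/(-34/3) + 1175 = -3/34*(-31) + 1175 = 93/34 + 1175 = 40043/34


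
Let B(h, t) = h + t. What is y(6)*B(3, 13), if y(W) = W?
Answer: 96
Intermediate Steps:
y(6)*B(3, 13) = 6*(3 + 13) = 6*16 = 96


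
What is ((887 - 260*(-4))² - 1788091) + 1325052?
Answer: 3250290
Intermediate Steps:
((887 - 260*(-4))² - 1788091) + 1325052 = ((887 + 1040)² - 1788091) + 1325052 = (1927² - 1788091) + 1325052 = (3713329 - 1788091) + 1325052 = 1925238 + 1325052 = 3250290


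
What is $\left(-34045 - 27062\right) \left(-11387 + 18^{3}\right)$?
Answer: $339449385$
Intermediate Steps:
$\left(-34045 - 27062\right) \left(-11387 + 18^{3}\right) = - 61107 \left(-11387 + 5832\right) = \left(-61107\right) \left(-5555\right) = 339449385$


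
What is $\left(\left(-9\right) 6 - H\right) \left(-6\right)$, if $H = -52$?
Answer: $12$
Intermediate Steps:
$\left(\left(-9\right) 6 - H\right) \left(-6\right) = \left(\left(-9\right) 6 - -52\right) \left(-6\right) = \left(-54 + 52\right) \left(-6\right) = \left(-2\right) \left(-6\right) = 12$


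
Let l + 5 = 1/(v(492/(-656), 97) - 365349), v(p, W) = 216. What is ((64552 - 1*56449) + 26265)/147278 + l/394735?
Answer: 2476608793171346/10613646122183445 ≈ 0.23334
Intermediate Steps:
l = -1825666/365133 (l = -5 + 1/(216 - 365349) = -5 + 1/(-365133) = -5 - 1/365133 = -1825666/365133 ≈ -5.0000)
((64552 - 1*56449) + 26265)/147278 + l/394735 = ((64552 - 1*56449) + 26265)/147278 - 1825666/365133/394735 = ((64552 - 56449) + 26265)*(1/147278) - 1825666/365133*1/394735 = (8103 + 26265)*(1/147278) - 1825666/144130774755 = 34368*(1/147278) - 1825666/144130774755 = 17184/73639 - 1825666/144130774755 = 2476608793171346/10613646122183445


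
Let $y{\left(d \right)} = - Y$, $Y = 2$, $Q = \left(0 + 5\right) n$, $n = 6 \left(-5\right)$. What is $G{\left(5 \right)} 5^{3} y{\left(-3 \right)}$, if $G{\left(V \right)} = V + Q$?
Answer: $36250$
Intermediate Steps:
$n = -30$
$Q = -150$ ($Q = \left(0 + 5\right) \left(-30\right) = 5 \left(-30\right) = -150$)
$G{\left(V \right)} = -150 + V$ ($G{\left(V \right)} = V - 150 = -150 + V$)
$y{\left(d \right)} = -2$ ($y{\left(d \right)} = \left(-1\right) 2 = -2$)
$G{\left(5 \right)} 5^{3} y{\left(-3 \right)} = \left(-150 + 5\right) 5^{3} \left(-2\right) = \left(-145\right) 125 \left(-2\right) = \left(-18125\right) \left(-2\right) = 36250$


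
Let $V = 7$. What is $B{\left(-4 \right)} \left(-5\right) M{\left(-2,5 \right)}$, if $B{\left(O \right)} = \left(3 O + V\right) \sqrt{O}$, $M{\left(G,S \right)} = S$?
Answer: $250 i \approx 250.0 i$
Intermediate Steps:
$B{\left(O \right)} = \sqrt{O} \left(7 + 3 O\right)$ ($B{\left(O \right)} = \left(3 O + 7\right) \sqrt{O} = \left(7 + 3 O\right) \sqrt{O} = \sqrt{O} \left(7 + 3 O\right)$)
$B{\left(-4 \right)} \left(-5\right) M{\left(-2,5 \right)} = \sqrt{-4} \left(7 + 3 \left(-4\right)\right) \left(-5\right) 5 = 2 i \left(7 - 12\right) \left(-5\right) 5 = 2 i \left(-5\right) \left(-5\right) 5 = - 10 i \left(-5\right) 5 = 50 i 5 = 250 i$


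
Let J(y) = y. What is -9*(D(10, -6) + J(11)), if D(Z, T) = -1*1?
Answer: -90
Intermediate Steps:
D(Z, T) = -1
-9*(D(10, -6) + J(11)) = -9*(-1 + 11) = -9*10 = -90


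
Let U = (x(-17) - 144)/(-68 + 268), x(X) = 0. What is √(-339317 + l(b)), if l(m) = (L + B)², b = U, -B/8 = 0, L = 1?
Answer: 2*I*√84829 ≈ 582.51*I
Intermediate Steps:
B = 0 (B = -8*0 = 0)
U = -18/25 (U = (0 - 144)/(-68 + 268) = -144/200 = -144*1/200 = -18/25 ≈ -0.72000)
b = -18/25 ≈ -0.72000
l(m) = 1 (l(m) = (1 + 0)² = 1² = 1)
√(-339317 + l(b)) = √(-339317 + 1) = √(-339316) = 2*I*√84829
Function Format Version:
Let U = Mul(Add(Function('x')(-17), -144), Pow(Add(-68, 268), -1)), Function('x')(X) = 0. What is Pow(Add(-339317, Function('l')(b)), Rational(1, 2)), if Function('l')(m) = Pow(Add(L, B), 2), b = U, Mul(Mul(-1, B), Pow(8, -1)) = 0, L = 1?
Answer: Mul(2, I, Pow(84829, Rational(1, 2))) ≈ Mul(582.51, I)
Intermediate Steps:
B = 0 (B = Mul(-8, 0) = 0)
U = Rational(-18, 25) (U = Mul(Add(0, -144), Pow(Add(-68, 268), -1)) = Mul(-144, Pow(200, -1)) = Mul(-144, Rational(1, 200)) = Rational(-18, 25) ≈ -0.72000)
b = Rational(-18, 25) ≈ -0.72000
Function('l')(m) = 1 (Function('l')(m) = Pow(Add(1, 0), 2) = Pow(1, 2) = 1)
Pow(Add(-339317, Function('l')(b)), Rational(1, 2)) = Pow(Add(-339317, 1), Rational(1, 2)) = Pow(-339316, Rational(1, 2)) = Mul(2, I, Pow(84829, Rational(1, 2)))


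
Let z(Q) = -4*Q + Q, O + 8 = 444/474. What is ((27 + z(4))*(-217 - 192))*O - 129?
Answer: 3413139/79 ≈ 43204.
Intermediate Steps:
O = -558/79 (O = -8 + 444/474 = -8 + 444*(1/474) = -8 + 74/79 = -558/79 ≈ -7.0633)
z(Q) = -3*Q
((27 + z(4))*(-217 - 192))*O - 129 = ((27 - 3*4)*(-217 - 192))*(-558/79) - 129 = ((27 - 12)*(-409))*(-558/79) - 129 = (15*(-409))*(-558/79) - 129 = -6135*(-558/79) - 129 = 3423330/79 - 129 = 3413139/79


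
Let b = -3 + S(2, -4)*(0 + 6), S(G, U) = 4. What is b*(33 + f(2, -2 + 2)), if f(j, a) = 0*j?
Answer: 693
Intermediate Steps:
b = 21 (b = -3 + 4*(0 + 6) = -3 + 4*6 = -3 + 24 = 21)
f(j, a) = 0
b*(33 + f(2, -2 + 2)) = 21*(33 + 0) = 21*33 = 693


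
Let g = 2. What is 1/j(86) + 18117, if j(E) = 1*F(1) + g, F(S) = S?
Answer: 54352/3 ≈ 18117.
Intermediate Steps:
j(E) = 3 (j(E) = 1*1 + 2 = 1 + 2 = 3)
1/j(86) + 18117 = 1/3 + 18117 = ⅓ + 18117 = 54352/3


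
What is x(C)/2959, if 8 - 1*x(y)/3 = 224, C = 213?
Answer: -648/2959 ≈ -0.21899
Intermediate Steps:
x(y) = -648 (x(y) = 24 - 3*224 = 24 - 672 = -648)
x(C)/2959 = -648/2959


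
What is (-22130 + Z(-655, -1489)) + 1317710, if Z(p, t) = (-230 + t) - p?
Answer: 1294516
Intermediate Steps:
Z(p, t) = -230 + t - p
(-22130 + Z(-655, -1489)) + 1317710 = (-22130 + (-230 - 1489 - 1*(-655))) + 1317710 = (-22130 + (-230 - 1489 + 655)) + 1317710 = (-22130 - 1064) + 1317710 = -23194 + 1317710 = 1294516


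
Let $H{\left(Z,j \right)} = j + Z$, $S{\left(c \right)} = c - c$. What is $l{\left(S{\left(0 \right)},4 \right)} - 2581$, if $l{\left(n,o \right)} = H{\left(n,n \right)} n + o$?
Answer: $-2577$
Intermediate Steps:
$S{\left(c \right)} = 0$
$H{\left(Z,j \right)} = Z + j$
$l{\left(n,o \right)} = o + 2 n^{2}$ ($l{\left(n,o \right)} = \left(n + n\right) n + o = 2 n n + o = 2 n^{2} + o = o + 2 n^{2}$)
$l{\left(S{\left(0 \right)},4 \right)} - 2581 = \left(4 + 2 \cdot 0^{2}\right) - 2581 = \left(4 + 2 \cdot 0\right) - 2581 = \left(4 + 0\right) - 2581 = 4 - 2581 = -2577$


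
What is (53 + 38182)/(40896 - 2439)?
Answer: 12745/12819 ≈ 0.99423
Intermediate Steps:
(53 + 38182)/(40896 - 2439) = 38235/38457 = 38235*(1/38457) = 12745/12819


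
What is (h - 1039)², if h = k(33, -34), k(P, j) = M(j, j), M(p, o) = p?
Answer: 1151329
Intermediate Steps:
k(P, j) = j
h = -34
(h - 1039)² = (-34 - 1039)² = (-1073)² = 1151329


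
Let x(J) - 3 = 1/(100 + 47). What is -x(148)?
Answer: -442/147 ≈ -3.0068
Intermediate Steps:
x(J) = 442/147 (x(J) = 3 + 1/(100 + 47) = 3 + 1/147 = 442/147)
-x(148) = -1*442/147 = -442/147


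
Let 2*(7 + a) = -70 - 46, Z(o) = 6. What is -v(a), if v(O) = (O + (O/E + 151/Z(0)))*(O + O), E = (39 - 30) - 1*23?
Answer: -96070/21 ≈ -4574.8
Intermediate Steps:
a = -65 (a = -7 + (-70 - 46)/2 = -7 + (1/2)*(-116) = -7 - 58 = -65)
E = -14 (E = 9 - 23 = -14)
v(O) = 2*O*(151/6 + 13*O/14) (v(O) = (O + (O/(-14) + 151/6))*(O + O) = (O + (O*(-1/14) + 151*(1/6)))*(2*O) = (O + (-O/14 + 151/6))*(2*O) = (O + (151/6 - O/14))*(2*O) = (151/6 + 13*O/14)*(2*O) = 2*O*(151/6 + 13*O/14))
-v(a) = -(-65)*(1057 + 39*(-65))/21 = -(-65)*(1057 - 2535)/21 = -(-65)*(-1478)/21 = -1*96070/21 = -96070/21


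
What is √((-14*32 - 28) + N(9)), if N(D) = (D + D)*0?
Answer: 2*I*√119 ≈ 21.817*I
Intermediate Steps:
N(D) = 0 (N(D) = (2*D)*0 = 0)
√((-14*32 - 28) + N(9)) = √((-14*32 - 28) + 0) = √((-448 - 28) + 0) = √(-476 + 0) = √(-476) = 2*I*√119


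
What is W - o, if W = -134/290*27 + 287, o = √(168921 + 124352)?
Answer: 39806/145 - √293273 ≈ -267.02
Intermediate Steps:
o = √293273 ≈ 541.55
W = 39806/145 (W = -134*1/290*27 + 287 = -67/145*27 + 287 = -1809/145 + 287 = 39806/145 ≈ 274.52)
W - o = 39806/145 - √293273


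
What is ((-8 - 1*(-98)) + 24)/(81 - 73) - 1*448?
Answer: -1735/4 ≈ -433.75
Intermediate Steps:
((-8 - 1*(-98)) + 24)/(81 - 73) - 1*448 = ((-8 + 98) + 24)/8 - 448 = (90 + 24)*(⅛) - 448 = 114*(⅛) - 448 = 57/4 - 448 = -1735/4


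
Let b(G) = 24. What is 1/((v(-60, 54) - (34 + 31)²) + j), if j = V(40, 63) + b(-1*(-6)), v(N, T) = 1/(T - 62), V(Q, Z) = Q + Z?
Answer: -8/32785 ≈ -0.00024401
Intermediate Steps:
v(N, T) = 1/(-62 + T)
j = 127 (j = (40 + 63) + 24 = 103 + 24 = 127)
1/((v(-60, 54) - (34 + 31)²) + j) = 1/((1/(-62 + 54) - (34 + 31)²) + 127) = 1/((1/(-8) - 1*65²) + 127) = 1/((-⅛ - 1*4225) + 127) = 1/((-⅛ - 4225) + 127) = 1/(-33801/8 + 127) = 1/(-32785/8) = -8/32785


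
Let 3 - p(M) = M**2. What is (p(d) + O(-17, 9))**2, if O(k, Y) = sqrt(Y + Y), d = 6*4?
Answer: 328347 - 3438*sqrt(2) ≈ 3.2349e+5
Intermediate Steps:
d = 24
p(M) = 3 - M**2
O(k, Y) = sqrt(2)*sqrt(Y) (O(k, Y) = sqrt(2*Y) = sqrt(2)*sqrt(Y))
(p(d) + O(-17, 9))**2 = ((3 - 1*24**2) + sqrt(2)*sqrt(9))**2 = ((3 - 1*576) + sqrt(2)*3)**2 = ((3 - 576) + 3*sqrt(2))**2 = (-573 + 3*sqrt(2))**2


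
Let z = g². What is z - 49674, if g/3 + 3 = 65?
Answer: -15078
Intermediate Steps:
g = 186 (g = -9 + 3*65 = -9 + 195 = 186)
z = 34596 (z = 186² = 34596)
z - 49674 = 34596 - 49674 = -15078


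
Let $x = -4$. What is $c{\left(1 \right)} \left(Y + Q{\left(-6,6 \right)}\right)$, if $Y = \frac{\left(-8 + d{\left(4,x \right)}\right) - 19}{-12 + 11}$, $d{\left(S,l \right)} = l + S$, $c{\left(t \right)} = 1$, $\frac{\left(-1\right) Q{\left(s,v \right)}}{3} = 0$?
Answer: $27$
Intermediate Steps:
$Q{\left(s,v \right)} = 0$ ($Q{\left(s,v \right)} = \left(-3\right) 0 = 0$)
$d{\left(S,l \right)} = S + l$
$Y = 27$ ($Y = \frac{\left(-8 + \left(4 - 4\right)\right) - 19}{-12 + 11} = \frac{\left(-8 + 0\right) - 19}{-1} = \left(-8 - 19\right) \left(-1\right) = \left(-27\right) \left(-1\right) = 27$)
$c{\left(1 \right)} \left(Y + Q{\left(-6,6 \right)}\right) = 1 \left(27 + 0\right) = 1 \cdot 27 = 27$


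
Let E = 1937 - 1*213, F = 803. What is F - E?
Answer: -921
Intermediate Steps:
E = 1724 (E = 1937 - 213 = 1724)
F - E = 803 - 1*1724 = 803 - 1724 = -921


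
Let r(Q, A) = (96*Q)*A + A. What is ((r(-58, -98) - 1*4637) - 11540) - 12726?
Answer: 516663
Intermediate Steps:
r(Q, A) = A + 96*A*Q (r(Q, A) = 96*A*Q + A = A + 96*A*Q)
((r(-58, -98) - 1*4637) - 11540) - 12726 = ((-98*(1 + 96*(-58)) - 1*4637) - 11540) - 12726 = ((-98*(1 - 5568) - 4637) - 11540) - 12726 = ((-98*(-5567) - 4637) - 11540) - 12726 = ((545566 - 4637) - 11540) - 12726 = (540929 - 11540) - 12726 = 529389 - 12726 = 516663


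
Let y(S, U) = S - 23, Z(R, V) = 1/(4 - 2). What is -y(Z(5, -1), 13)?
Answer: 45/2 ≈ 22.500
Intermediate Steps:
Z(R, V) = ½ (Z(R, V) = 1/2 = ½)
y(S, U) = -23 + S
-y(Z(5, -1), 13) = -(-23 + ½) = -1*(-45/2) = 45/2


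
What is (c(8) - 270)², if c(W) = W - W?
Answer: 72900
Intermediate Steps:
c(W) = 0
(c(8) - 270)² = (0 - 270)² = (-270)² = 72900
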